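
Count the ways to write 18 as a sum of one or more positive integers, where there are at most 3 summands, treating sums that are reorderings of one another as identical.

A partial list (first 12 by largest part):
18
17,1
16,2
16,1,1
15,3
15,2,1
14,4
14,3,1
14,2,2
13,5
13,4,1
13,3,2
…and 25 more, for 37 total.

37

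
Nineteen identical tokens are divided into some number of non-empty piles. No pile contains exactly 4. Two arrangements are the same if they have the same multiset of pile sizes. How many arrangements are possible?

There are 314 such partitions.

314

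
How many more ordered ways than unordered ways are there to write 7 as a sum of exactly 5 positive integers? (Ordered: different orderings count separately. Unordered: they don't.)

13

Compositions: C(6,4) = 15.
Unordered (partitions into 5 parts): 2.
Difference: 15 − 2 = 13.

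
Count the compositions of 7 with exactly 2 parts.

Place 1 bars in the 6 internal gaps of a row of 7 dots: C(6,1) = 6.

6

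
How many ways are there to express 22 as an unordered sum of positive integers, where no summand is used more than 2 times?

297

Enumerating by decreasing first part gives 297 partitions in all.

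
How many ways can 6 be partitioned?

11

Enumerating:
6
1+5
2+4
1+1+4
3+3
1+2+3
1+1+1+3
2+2+2
1+1+2+2
1+1+1+1+2
1+1+1+1+1+1
Counting gives 11.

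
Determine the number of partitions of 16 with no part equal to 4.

154

Counting exhaustively, 154 partitions satisfy the conditions.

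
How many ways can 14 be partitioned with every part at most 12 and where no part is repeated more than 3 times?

80

There are 80 such partitions.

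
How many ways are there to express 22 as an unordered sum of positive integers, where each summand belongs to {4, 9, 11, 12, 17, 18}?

3

Enumerating:
18 + 4
11 + 11
9 + 9 + 4
Counting gives 3.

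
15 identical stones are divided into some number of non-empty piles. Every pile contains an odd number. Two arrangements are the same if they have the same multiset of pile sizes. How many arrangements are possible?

27

A partial list (first 12 by largest part):
15
13, 1, 1
11, 3, 1
11, 1, 1, 1, 1
9, 5, 1
9, 3, 3
9, 3, 1, 1, 1
9, 1, 1, 1, 1, 1, 1
7, 7, 1
7, 5, 3
7, 5, 1, 1, 1
7, 3, 3, 1, 1
…and 15 more, for 27 total.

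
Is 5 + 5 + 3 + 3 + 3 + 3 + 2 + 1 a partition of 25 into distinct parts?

The parts sum to 25, and the condition 'all summands are distinct' is violated.

No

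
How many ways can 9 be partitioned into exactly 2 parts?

Enumerating:
8, 1
7, 2
6, 3
5, 4
That's 4 in total.

4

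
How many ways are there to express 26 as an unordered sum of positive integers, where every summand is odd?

A full systematic count gives 165.

165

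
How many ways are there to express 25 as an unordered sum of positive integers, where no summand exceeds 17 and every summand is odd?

134

There are 134 such partitions.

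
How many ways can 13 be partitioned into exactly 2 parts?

6

They are:
12 + 1
11 + 2
10 + 3
9 + 4
8 + 5
7 + 6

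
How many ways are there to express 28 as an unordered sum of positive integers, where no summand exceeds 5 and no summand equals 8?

540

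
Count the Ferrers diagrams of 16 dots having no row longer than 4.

A partial list (first 12 by largest part):
4, 4, 4, 4
4, 4, 4, 3, 1
4, 4, 4, 2, 2
4, 4, 4, 2, 1, 1
4, 4, 4, 1, 1, 1, 1
4, 4, 3, 3, 2
4, 4, 3, 3, 1, 1
4, 4, 3, 2, 2, 1
4, 4, 3, 2, 1, 1, 1
4, 4, 3, 1, 1, 1, 1, 1
4, 4, 2, 2, 2, 2
4, 4, 2, 2, 2, 1, 1
…and 52 more, for 64 total.

64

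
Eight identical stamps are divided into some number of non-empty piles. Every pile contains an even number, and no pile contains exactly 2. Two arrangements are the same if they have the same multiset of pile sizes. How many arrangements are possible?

2

The partitions of 8 that satisfy the conditions:
8
4,4
That's 2 in total.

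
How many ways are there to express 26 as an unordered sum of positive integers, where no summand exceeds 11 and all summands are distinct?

59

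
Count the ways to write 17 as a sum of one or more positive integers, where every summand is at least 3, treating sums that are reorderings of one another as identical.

25

Enumerating:
17
3, 14
4, 13
5, 12
6, 11
3, 3, 11
7, 10
3, 4, 10
8, 9
3, 5, 9
4, 4, 9
3, 6, 8
4, 5, 8
3, 3, 3, 8
3, 7, 7
4, 6, 7
5, 5, 7
3, 3, 4, 7
5, 6, 6
3, 3, 5, 6
3, 4, 4, 6
3, 4, 5, 5
4, 4, 4, 5
3, 3, 3, 3, 5
3, 3, 3, 4, 4
That's 25 in total.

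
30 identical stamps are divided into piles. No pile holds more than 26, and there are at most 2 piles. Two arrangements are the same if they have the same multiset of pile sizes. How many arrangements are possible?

Listing the qualifying partitions of 30:
26+4
25+5
24+6
23+7
22+8
21+9
20+10
19+11
18+12
17+13
16+14
15+15

12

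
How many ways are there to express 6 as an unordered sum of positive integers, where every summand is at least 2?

4

The partitions of 6 that satisfy the conditions:
6
4, 2
3, 3
2, 2, 2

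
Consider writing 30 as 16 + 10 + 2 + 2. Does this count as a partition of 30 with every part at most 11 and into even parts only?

No

The parts sum to 30, and the condition 'no summand exceeds 11' is violated.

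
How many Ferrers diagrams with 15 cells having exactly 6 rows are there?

26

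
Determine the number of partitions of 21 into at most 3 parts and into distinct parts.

38

A partial list (first 12 by largest part):
21
20+1
19+2
18+3
18+2+1
17+4
17+3+1
16+5
16+4+1
16+3+2
15+6
15+5+1
…and 26 more, for 38 total.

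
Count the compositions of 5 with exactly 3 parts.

6

A composition of 5 into 3 positive parts is chosen by placing 2 dividers among the 4 gaps between 5 units: C(4,2) = 6.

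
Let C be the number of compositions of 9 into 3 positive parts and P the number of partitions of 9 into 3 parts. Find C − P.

Compositions: C(8,2) = 28.
Partitions of 9 into exactly 3 parts: 7.
Difference: 28 − 7 = 21.

21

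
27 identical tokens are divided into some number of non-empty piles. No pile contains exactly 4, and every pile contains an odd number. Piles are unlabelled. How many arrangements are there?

Counting exhaustively, 192 partitions satisfy the conditions.

192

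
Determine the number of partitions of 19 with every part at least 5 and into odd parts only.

The partitions of 19 that satisfy the conditions:
19
9, 5, 5
7, 7, 5

3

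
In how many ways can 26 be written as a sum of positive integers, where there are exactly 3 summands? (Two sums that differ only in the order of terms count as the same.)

56

There are too many to list fully; the first 12 (by largest part) are:
24,1,1
23,2,1
22,3,1
22,2,2
21,4,1
21,3,2
20,5,1
20,4,2
20,3,3
19,6,1
19,5,2
19,4,3
…and 44 more, for 56 total.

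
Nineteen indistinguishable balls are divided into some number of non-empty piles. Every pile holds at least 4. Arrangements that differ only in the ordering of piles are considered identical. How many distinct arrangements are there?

18

They are:
19
15, 4
14, 5
13, 6
12, 7
11, 8
11, 4, 4
10, 9
10, 5, 4
9, 6, 4
9, 5, 5
8, 7, 4
8, 6, 5
7, 7, 5
7, 6, 6
7, 4, 4, 4
6, 5, 4, 4
5, 5, 5, 4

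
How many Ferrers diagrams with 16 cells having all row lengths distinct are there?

There are too many to list fully; the first 12 (by largest part) are:
16
1, 15
2, 14
3, 13
1, 2, 13
4, 12
1, 3, 12
5, 11
1, 4, 11
2, 3, 11
6, 10
1, 5, 10
…and 20 more, for 32 total.

32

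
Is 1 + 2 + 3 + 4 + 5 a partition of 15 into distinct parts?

The parts sum to 15, and the condition 'all summands are distinct' holds.

Yes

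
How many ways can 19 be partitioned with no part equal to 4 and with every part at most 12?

Direct enumeration gives 288 partitions.

288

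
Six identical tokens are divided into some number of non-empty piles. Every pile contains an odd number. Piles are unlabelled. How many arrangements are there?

4

Listing the qualifying partitions of 6:
1,5
3,3
1,1,1,3
1,1,1,1,1,1
Counting gives 4.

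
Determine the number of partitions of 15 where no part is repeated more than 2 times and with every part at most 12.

There are too many to list fully; the first 12 (by largest part) are:
12+3
12+2+1
11+4
11+3+1
11+2+2
11+2+1+1
10+5
10+4+1
10+3+2
10+3+1+1
10+2+2+1
9+6
…and 54 more, for 66 total.

66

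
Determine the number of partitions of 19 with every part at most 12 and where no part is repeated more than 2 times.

Direct enumeration gives 141 partitions.

141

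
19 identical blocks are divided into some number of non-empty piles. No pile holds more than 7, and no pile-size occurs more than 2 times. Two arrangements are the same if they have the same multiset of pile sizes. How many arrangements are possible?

59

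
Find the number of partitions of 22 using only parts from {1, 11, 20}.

They are:
1,1,20
11,11
1,1,1,1,1,1,1,1,1,1,1,11
1,1,1,1,1,1,1,1,1,1,1,1,1,1,1,1,1,1,1,1,1,1

4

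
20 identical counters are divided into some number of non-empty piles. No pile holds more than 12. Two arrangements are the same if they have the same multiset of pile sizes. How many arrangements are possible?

Counting exhaustively, 582 partitions satisfy the conditions.

582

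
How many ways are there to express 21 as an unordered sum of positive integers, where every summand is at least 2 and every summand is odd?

Listing the qualifying partitions of 21:
21
3+3+15
3+5+13
3+7+11
5+5+11
3+9+9
5+7+9
3+3+3+3+9
7+7+7
3+3+3+5+7
3+3+5+5+5
3+3+3+3+3+3+3

12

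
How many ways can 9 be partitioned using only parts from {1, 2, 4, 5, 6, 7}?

17

The partitions of 9 that satisfy the conditions:
7 + 2
7 + 1 + 1
6 + 2 + 1
6 + 1 + 1 + 1
5 + 4
5 + 2 + 2
5 + 2 + 1 + 1
5 + 1 + 1 + 1 + 1
4 + 4 + 1
4 + 2 + 2 + 1
4 + 2 + 1 + 1 + 1
4 + 1 + 1 + 1 + 1 + 1
2 + 2 + 2 + 2 + 1
2 + 2 + 2 + 1 + 1 + 1
2 + 2 + 1 + 1 + 1 + 1 + 1
2 + 1 + 1 + 1 + 1 + 1 + 1 + 1
1 + 1 + 1 + 1 + 1 + 1 + 1 + 1 + 1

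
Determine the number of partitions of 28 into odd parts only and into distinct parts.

The partitions of 28 that satisfy the conditions:
1 + 27
3 + 25
5 + 23
7 + 21
9 + 19
1 + 3 + 5 + 19
11 + 17
1 + 3 + 7 + 17
13 + 15
1 + 3 + 9 + 15
1 + 5 + 7 + 15
1 + 3 + 11 + 13
1 + 5 + 9 + 13
3 + 5 + 7 + 13
1 + 7 + 9 + 11
3 + 5 + 9 + 11
Counting gives 16.

16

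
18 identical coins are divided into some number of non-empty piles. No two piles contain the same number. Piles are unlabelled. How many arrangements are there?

46

There are too many to list fully; the first 12 (by largest part) are:
18
17+1
16+2
15+3
15+2+1
14+4
14+3+1
13+5
13+4+1
13+3+2
12+6
12+5+1
…and 34 more, for 46 total.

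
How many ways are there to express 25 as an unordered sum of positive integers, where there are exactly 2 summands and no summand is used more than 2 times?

They are:
24,1
23,2
22,3
21,4
20,5
19,6
18,7
17,8
16,9
15,10
14,11
13,12
Counting gives 12.

12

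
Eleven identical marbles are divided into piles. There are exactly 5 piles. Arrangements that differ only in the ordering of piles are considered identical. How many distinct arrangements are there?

10

They are:
7, 1, 1, 1, 1
6, 2, 1, 1, 1
5, 3, 1, 1, 1
5, 2, 2, 1, 1
4, 4, 1, 1, 1
4, 3, 2, 1, 1
4, 2, 2, 2, 1
3, 3, 3, 1, 1
3, 3, 2, 2, 1
3, 2, 2, 2, 2
That's 10 in total.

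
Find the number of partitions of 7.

15

The partitions of 7 that satisfy the conditions:
7
6 + 1
5 + 2
5 + 1 + 1
4 + 3
4 + 2 + 1
4 + 1 + 1 + 1
3 + 3 + 1
3 + 2 + 2
3 + 2 + 1 + 1
3 + 1 + 1 + 1 + 1
2 + 2 + 2 + 1
2 + 2 + 1 + 1 + 1
2 + 1 + 1 + 1 + 1 + 1
1 + 1 + 1 + 1 + 1 + 1 + 1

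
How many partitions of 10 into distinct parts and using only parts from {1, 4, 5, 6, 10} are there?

They are:
10
6, 4
5, 4, 1

3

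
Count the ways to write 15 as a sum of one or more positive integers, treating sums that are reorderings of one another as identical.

176

Counting exhaustively, 176 partitions satisfy the conditions.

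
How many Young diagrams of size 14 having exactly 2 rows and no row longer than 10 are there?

4

They are:
10,4
9,5
8,6
7,7
Counting gives 4.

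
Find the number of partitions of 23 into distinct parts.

104

Direct enumeration gives 104 partitions.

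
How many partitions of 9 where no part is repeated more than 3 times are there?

22

They are:
9
1+8
2+7
1+1+7
3+6
1+2+6
1+1+1+6
4+5
1+3+5
2+2+5
1+1+2+5
1+4+4
2+3+4
1+1+3+4
1+2+2+4
1+1+1+2+4
3+3+3
1+2+3+3
1+1+1+3+3
2+2+2+3
1+1+2+2+3
1+1+1+2+2+2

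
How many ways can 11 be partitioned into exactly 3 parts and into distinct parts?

5

Enumerating:
8, 2, 1
7, 3, 1
6, 4, 1
6, 3, 2
5, 4, 2
That's 5 in total.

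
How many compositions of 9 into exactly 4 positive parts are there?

By stars and bars with positive parts, the count is C(8,3) = 56.

56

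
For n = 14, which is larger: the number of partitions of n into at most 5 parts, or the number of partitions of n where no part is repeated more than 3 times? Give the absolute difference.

12

Partitions of 14 into at most 5 parts: 70.
Partitions of 14 where no part is repeated more than 3 times: 82.
|70 − 82| = 12.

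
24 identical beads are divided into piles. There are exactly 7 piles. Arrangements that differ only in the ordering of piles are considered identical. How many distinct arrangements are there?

201

There are 201 such partitions.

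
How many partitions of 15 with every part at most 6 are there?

Counting exhaustively, 110 partitions satisfy the conditions.

110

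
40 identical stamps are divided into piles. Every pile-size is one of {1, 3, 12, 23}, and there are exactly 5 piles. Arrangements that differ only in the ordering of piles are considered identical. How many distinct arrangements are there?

2

The partitions of 40 that satisfy the conditions:
23 + 12 + 3 + 1 + 1
12 + 12 + 12 + 3 + 1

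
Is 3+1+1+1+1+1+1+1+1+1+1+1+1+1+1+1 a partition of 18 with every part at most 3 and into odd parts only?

Yes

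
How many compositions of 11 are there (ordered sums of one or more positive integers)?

1024

The number of compositions of n is 2^(n−1); here 2^10 = 1024.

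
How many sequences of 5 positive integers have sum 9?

By stars and bars with positive parts, the count is C(8,4) = 70.

70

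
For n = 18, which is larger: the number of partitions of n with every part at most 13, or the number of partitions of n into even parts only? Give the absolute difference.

Partitions of 18 with every part at most 13: 373.
Partitions of 18 into even parts only: 30.
|373 − 30| = 343.

343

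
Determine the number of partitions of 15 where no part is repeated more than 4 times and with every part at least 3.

16

Listing the qualifying partitions of 15:
15
12 + 3
11 + 4
10 + 5
9 + 6
9 + 3 + 3
8 + 7
8 + 4 + 3
7 + 5 + 3
7 + 4 + 4
6 + 6 + 3
6 + 5 + 4
6 + 3 + 3 + 3
5 + 5 + 5
5 + 4 + 3 + 3
4 + 4 + 4 + 3
Counting gives 16.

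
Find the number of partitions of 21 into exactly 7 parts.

Systematic enumeration (by largest part, then next-largest, …) yields 105.

105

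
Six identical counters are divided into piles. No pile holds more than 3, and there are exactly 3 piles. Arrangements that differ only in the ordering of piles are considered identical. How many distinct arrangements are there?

Enumerating:
3+2+1
2+2+2

2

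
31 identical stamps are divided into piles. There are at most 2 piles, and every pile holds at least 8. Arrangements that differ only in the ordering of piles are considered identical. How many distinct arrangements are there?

Enumerating:
31
23, 8
22, 9
21, 10
20, 11
19, 12
18, 13
17, 14
16, 15
Counting gives 9.

9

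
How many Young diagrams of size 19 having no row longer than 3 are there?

There are too many to list fully; the first 12 (by largest part) are:
3, 3, 3, 3, 3, 3, 1
3, 3, 3, 3, 3, 2, 2
3, 3, 3, 3, 3, 2, 1, 1
3, 3, 3, 3, 3, 1, 1, 1, 1
3, 3, 3, 3, 2, 2, 2, 1
3, 3, 3, 3, 2, 2, 1, 1, 1
3, 3, 3, 3, 2, 1, 1, 1, 1, 1
3, 3, 3, 3, 1, 1, 1, 1, 1, 1, 1
3, 3, 3, 2, 2, 2, 2, 2
3, 3, 3, 2, 2, 2, 2, 1, 1
3, 3, 3, 2, 2, 2, 1, 1, 1, 1
3, 3, 3, 2, 2, 1, 1, 1, 1, 1, 1
…and 28 more, for 40 total.

40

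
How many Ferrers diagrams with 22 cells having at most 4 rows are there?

Direct enumeration gives 136 partitions.

136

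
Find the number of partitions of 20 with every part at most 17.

623

There are 623 such partitions.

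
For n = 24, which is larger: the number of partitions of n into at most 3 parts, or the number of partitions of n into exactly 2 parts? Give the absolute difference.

49

Partitions of 24 into at most 3 parts: 61.
Partitions of 24 into exactly 2 parts: 12.
|61 − 12| = 49.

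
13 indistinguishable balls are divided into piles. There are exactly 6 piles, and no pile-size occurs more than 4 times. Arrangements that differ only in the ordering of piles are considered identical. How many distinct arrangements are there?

Enumerating:
7 + 2 + 1 + 1 + 1 + 1
6 + 3 + 1 + 1 + 1 + 1
6 + 2 + 2 + 1 + 1 + 1
5 + 4 + 1 + 1 + 1 + 1
5 + 3 + 2 + 1 + 1 + 1
5 + 2 + 2 + 2 + 1 + 1
4 + 4 + 2 + 1 + 1 + 1
4 + 3 + 3 + 1 + 1 + 1
4 + 3 + 2 + 2 + 1 + 1
4 + 2 + 2 + 2 + 2 + 1
3 + 3 + 3 + 2 + 1 + 1
3 + 3 + 2 + 2 + 2 + 1
Counting gives 12.

12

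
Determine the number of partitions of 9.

There are too many to list fully; the first 12 (by largest part) are:
9
1,8
2,7
1,1,7
3,6
1,2,6
1,1,1,6
4,5
1,3,5
2,2,5
1,1,2,5
1,1,1,1,5
…and 18 more, for 30 total.

30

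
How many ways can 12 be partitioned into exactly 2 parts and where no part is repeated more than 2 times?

The partitions of 12 that satisfy the conditions:
1,11
2,10
3,9
4,8
5,7
6,6
That's 6 in total.

6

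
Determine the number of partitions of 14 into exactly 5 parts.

They are:
10,1,1,1,1
9,2,1,1,1
8,3,1,1,1
8,2,2,1,1
7,4,1,1,1
7,3,2,1,1
7,2,2,2,1
6,5,1,1,1
6,4,2,1,1
6,3,3,1,1
6,3,2,2,1
6,2,2,2,2
5,5,2,1,1
5,4,3,1,1
5,4,2,2,1
5,3,3,2,1
5,3,2,2,2
4,4,4,1,1
4,4,3,2,1
4,4,2,2,2
4,3,3,3,1
4,3,3,2,2
3,3,3,3,2
Counting gives 23.

23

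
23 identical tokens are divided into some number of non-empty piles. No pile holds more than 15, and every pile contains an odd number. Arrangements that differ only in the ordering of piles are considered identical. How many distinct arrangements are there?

96

Direct enumeration gives 96 partitions.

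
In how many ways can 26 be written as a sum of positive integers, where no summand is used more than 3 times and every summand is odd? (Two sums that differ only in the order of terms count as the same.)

A partial list (first 12 by largest part):
1,25
3,23
1,1,1,23
5,21
1,1,3,21
7,19
1,1,5,19
1,3,3,19
9,17
1,1,7,17
1,3,5,17
3,3,3,17
…and 49 more, for 61 total.

61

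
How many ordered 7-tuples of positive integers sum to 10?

Equivalently, choose which 6 of the 9 gaps become plus signs: C(9,6) = 84.

84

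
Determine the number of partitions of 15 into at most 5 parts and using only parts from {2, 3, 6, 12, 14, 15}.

The partitions of 15 that satisfy the conditions:
15
3,12
3,6,6
3,3,3,6
2,2,2,3,6
3,3,3,3,3

6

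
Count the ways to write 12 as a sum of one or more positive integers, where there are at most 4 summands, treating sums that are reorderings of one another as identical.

There are too many to list fully; the first 12 (by largest part) are:
12
1 + 11
2 + 10
1 + 1 + 10
3 + 9
1 + 2 + 9
1 + 1 + 1 + 9
4 + 8
1 + 3 + 8
2 + 2 + 8
1 + 1 + 2 + 8
5 + 7
…and 22 more, for 34 total.

34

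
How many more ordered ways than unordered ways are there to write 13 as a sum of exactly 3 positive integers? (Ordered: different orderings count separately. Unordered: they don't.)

52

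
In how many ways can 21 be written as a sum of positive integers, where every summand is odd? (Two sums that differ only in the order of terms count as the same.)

76

There are 76 such partitions.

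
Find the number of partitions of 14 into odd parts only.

22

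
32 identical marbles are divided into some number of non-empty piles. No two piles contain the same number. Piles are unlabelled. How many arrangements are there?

390

Direct enumeration gives 390 partitions.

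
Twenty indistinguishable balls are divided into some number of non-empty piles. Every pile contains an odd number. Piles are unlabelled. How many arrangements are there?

64

A partial list (first 12 by largest part):
19 + 1
17 + 3
17 + 1 + 1 + 1
15 + 5
15 + 3 + 1 + 1
15 + 1 + 1 + 1 + 1 + 1
13 + 7
13 + 5 + 1 + 1
13 + 3 + 3 + 1
13 + 3 + 1 + 1 + 1 + 1
13 + 1 + 1 + 1 + 1 + 1 + 1 + 1
11 + 9
…and 52 more, for 64 total.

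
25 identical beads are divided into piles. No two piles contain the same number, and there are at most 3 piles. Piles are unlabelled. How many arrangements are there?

There are too many to list fully; the first 12 (by largest part) are:
25
24,1
23,2
22,3
22,2,1
21,4
21,3,1
20,5
20,4,1
20,3,2
19,6
19,5,1
…and 41 more, for 53 total.

53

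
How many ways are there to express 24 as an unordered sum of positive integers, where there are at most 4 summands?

169

Counting exhaustively, 169 partitions satisfy the conditions.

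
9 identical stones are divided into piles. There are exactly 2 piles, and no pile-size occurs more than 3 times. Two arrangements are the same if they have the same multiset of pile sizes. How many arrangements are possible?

Enumerating:
8, 1
7, 2
6, 3
5, 4
That's 4 in total.

4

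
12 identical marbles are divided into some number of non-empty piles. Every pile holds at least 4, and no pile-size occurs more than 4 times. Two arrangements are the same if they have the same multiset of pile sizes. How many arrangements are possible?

They are:
12
8+4
7+5
6+6
4+4+4

5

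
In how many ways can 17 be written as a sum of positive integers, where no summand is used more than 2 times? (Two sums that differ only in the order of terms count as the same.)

108

Direct enumeration gives 108 partitions.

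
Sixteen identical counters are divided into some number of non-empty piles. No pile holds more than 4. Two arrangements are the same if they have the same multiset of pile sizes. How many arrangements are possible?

A partial list (first 12 by largest part):
4, 4, 4, 4
4, 4, 4, 3, 1
4, 4, 4, 2, 2
4, 4, 4, 2, 1, 1
4, 4, 4, 1, 1, 1, 1
4, 4, 3, 3, 2
4, 4, 3, 3, 1, 1
4, 4, 3, 2, 2, 1
4, 4, 3, 2, 1, 1, 1
4, 4, 3, 1, 1, 1, 1, 1
4, 4, 2, 2, 2, 2
4, 4, 2, 2, 2, 1, 1
…and 52 more, for 64 total.

64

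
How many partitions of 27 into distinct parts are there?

192

A full systematic count gives 192.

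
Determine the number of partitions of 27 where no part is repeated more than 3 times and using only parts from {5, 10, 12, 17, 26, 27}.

Listing the qualifying partitions of 27:
27
17 + 10
17 + 5 + 5
12 + 10 + 5
12 + 5 + 5 + 5
Counting gives 5.

5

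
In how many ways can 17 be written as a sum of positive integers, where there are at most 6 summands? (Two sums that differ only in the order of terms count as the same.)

Direct enumeration gives 163 partitions.

163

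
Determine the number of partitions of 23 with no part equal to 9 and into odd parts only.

82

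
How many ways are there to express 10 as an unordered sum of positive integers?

A partial list (first 12 by largest part):
10
9+1
8+2
8+1+1
7+3
7+2+1
7+1+1+1
6+4
6+3+1
6+2+2
6+2+1+1
6+1+1+1+1
…and 30 more, for 42 total.

42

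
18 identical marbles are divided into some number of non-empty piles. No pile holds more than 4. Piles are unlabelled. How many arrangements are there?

Direct enumeration gives 84 partitions.

84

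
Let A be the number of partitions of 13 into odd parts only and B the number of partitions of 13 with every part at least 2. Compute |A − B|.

Partitions of 13 into odd parts only: 18.
Partitions of 13 with every part at least 2: 24.
|18 − 24| = 6.

6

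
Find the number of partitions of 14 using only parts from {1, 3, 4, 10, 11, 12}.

19

They are:
12+1+1
11+3
11+1+1+1
10+4
10+3+1
10+1+1+1+1
4+4+4+1+1
4+4+3+3
4+4+3+1+1+1
4+4+1+1+1+1+1+1
4+3+3+3+1
4+3+3+1+1+1+1
4+3+1+1+1+1+1+1+1
4+1+1+1+1+1+1+1+1+1+1
3+3+3+3+1+1
3+3+3+1+1+1+1+1
3+3+1+1+1+1+1+1+1+1
3+1+1+1+1+1+1+1+1+1+1+1
1+1+1+1+1+1+1+1+1+1+1+1+1+1
Counting gives 19.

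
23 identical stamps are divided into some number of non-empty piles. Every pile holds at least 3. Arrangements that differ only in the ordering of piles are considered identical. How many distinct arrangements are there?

Enumerating by decreasing first part gives 88 partitions in all.

88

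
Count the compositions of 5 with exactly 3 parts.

6

By stars and bars with positive parts, the count is C(4,2) = 6.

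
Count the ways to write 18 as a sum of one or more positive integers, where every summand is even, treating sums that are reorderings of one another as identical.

30

There are too many to list fully; the first 12 (by largest part) are:
18
16+2
14+4
14+2+2
12+6
12+4+2
12+2+2+2
10+8
10+6+2
10+4+4
10+4+2+2
10+2+2+2+2
…and 18 more, for 30 total.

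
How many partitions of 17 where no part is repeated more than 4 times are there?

205

Systematic enumeration (by largest part, then next-largest, …) yields 205.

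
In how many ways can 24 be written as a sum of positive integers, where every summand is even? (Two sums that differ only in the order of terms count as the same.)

77

Direct enumeration gives 77 partitions.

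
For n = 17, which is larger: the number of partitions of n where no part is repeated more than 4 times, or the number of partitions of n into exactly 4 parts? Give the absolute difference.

166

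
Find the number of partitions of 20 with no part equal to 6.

Systematic enumeration (by largest part, then next-largest, …) yields 492.

492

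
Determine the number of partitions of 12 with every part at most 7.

65

A partial list (first 12 by largest part):
7+5
7+4+1
7+3+2
7+3+1+1
7+2+2+1
7+2+1+1+1
7+1+1+1+1+1
6+6
6+5+1
6+4+2
6+4+1+1
6+3+3
…and 53 more, for 65 total.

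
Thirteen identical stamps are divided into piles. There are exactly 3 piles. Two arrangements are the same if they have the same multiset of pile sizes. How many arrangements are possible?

Enumerating:
1, 1, 11
1, 2, 10
1, 3, 9
2, 2, 9
1, 4, 8
2, 3, 8
1, 5, 7
2, 4, 7
3, 3, 7
1, 6, 6
2, 5, 6
3, 4, 6
3, 5, 5
4, 4, 5

14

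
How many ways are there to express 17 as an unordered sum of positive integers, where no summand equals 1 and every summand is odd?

The partitions of 17 that satisfy the conditions:
17
11, 3, 3
9, 5, 3
7, 7, 3
7, 5, 5
5, 3, 3, 3, 3
That's 6 in total.

6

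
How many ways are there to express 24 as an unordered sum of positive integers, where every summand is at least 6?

Enumerating:
24
18+6
17+7
16+8
15+9
14+10
13+11
12+12
12+6+6
11+7+6
10+8+6
10+7+7
9+9+6
9+8+7
8+8+8
6+6+6+6
That's 16 in total.

16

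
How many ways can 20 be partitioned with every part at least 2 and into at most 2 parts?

10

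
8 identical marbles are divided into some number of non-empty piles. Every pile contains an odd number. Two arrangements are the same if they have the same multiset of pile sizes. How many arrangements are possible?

6

Listing the qualifying partitions of 8:
7, 1
5, 3
5, 1, 1, 1
3, 3, 1, 1
3, 1, 1, 1, 1, 1
1, 1, 1, 1, 1, 1, 1, 1
Counting gives 6.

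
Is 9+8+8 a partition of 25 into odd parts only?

No

The parts sum to 25, and the condition 'every summand is odd' is violated.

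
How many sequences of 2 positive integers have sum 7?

A composition of 7 into 2 positive parts is chosen by placing 1 dividers among the 6 gaps between 7 units: C(6,1) = 6.

6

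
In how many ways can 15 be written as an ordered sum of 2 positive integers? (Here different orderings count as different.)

A composition of 15 into 2 positive parts is chosen by placing 1 dividers among the 14 gaps between 15 units: C(14,1) = 14.

14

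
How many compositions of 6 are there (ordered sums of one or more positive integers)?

Each of the 5 gaps between 6 units is either a break or not: 2^5 = 32.

32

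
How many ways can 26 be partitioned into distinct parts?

Direct enumeration gives 165 partitions.

165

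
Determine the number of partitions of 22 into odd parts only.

A full systematic count gives 89.

89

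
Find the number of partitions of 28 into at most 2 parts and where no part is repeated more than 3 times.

15

Listing the qualifying partitions of 28:
28
27,1
26,2
25,3
24,4
23,5
22,6
21,7
20,8
19,9
18,10
17,11
16,12
15,13
14,14
Counting gives 15.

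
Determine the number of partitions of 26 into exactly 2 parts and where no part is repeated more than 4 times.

They are:
25 + 1
24 + 2
23 + 3
22 + 4
21 + 5
20 + 6
19 + 7
18 + 8
17 + 9
16 + 10
15 + 11
14 + 12
13 + 13

13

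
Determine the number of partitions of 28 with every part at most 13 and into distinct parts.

A full systematic count gives 113.

113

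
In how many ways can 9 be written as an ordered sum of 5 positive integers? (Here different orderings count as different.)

70

Equivalently, choose which 4 of the 8 gaps become plus signs: C(8,4) = 70.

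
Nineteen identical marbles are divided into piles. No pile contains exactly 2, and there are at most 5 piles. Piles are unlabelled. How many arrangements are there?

A full systematic count gives 92.

92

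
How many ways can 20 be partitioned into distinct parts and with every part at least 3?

20

The partitions of 20 that satisfy the conditions:
20
17 + 3
16 + 4
15 + 5
14 + 6
13 + 7
13 + 4 + 3
12 + 8
12 + 5 + 3
11 + 9
11 + 6 + 3
11 + 5 + 4
10 + 7 + 3
10 + 6 + 4
9 + 8 + 3
9 + 7 + 4
9 + 6 + 5
8 + 7 + 5
8 + 5 + 4 + 3
7 + 6 + 4 + 3
That's 20 in total.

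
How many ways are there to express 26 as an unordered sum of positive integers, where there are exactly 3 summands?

56

There are too many to list fully; the first 12 (by largest part) are:
24+1+1
23+2+1
22+3+1
22+2+2
21+4+1
21+3+2
20+5+1
20+4+2
20+3+3
19+6+1
19+5+2
19+4+3
…and 44 more, for 56 total.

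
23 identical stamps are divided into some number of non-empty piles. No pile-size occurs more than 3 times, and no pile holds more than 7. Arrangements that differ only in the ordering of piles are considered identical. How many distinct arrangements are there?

190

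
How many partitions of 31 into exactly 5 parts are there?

427

Enumerating by decreasing first part gives 427 partitions in all.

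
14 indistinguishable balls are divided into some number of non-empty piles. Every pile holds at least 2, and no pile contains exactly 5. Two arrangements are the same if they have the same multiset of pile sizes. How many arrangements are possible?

26

There are too many to list fully; the first 12 (by largest part) are:
14
12+2
11+3
10+4
10+2+2
9+3+2
8+6
8+4+2
8+3+3
8+2+2+2
7+7
7+4+3
…and 14 more, for 26 total.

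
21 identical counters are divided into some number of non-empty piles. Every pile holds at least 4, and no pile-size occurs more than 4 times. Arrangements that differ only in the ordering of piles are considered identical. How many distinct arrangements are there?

27

There are too many to list fully; the first 12 (by largest part) are:
21
4, 17
5, 16
6, 15
7, 14
8, 13
4, 4, 13
9, 12
4, 5, 12
10, 11
4, 6, 11
5, 5, 11
…and 15 more, for 27 total.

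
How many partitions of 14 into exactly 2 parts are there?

The partitions of 14 that satisfy the conditions:
1 + 13
2 + 12
3 + 11
4 + 10
5 + 9
6 + 8
7 + 7

7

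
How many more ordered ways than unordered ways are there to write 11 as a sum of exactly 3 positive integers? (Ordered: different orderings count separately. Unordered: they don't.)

Compositions: C(10,2) = 45.
Partitions of 11 into exactly 3 parts: 10.
Difference: 45 − 10 = 35.

35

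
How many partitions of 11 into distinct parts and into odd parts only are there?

2

Enumerating:
11
1 + 3 + 7
Counting gives 2.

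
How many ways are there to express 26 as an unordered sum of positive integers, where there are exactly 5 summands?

A full systematic count gives 221.

221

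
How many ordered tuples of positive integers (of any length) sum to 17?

65536

There are 16 gaps and each independently is a cut or not, giving 2^16 = 65536.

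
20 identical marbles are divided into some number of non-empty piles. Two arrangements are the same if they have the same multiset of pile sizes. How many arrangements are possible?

Systematic enumeration (by largest part, then next-largest, …) yields 627.

627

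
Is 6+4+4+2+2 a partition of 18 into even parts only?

The parts sum to 18, and the condition 'every summand is even' holds.

Yes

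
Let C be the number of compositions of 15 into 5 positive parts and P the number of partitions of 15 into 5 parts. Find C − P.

971

Compositions: C(14,4) = 1001.
Unordered (partitions into 5 parts): 30.
Difference: 1001 − 30 = 971.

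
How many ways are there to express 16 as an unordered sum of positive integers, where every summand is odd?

There are too many to list fully; the first 12 (by largest part) are:
1 + 15
3 + 13
1 + 1 + 1 + 13
5 + 11
1 + 1 + 3 + 11
1 + 1 + 1 + 1 + 1 + 11
7 + 9
1 + 1 + 5 + 9
1 + 3 + 3 + 9
1 + 1 + 1 + 1 + 3 + 9
1 + 1 + 1 + 1 + 1 + 1 + 1 + 9
1 + 1 + 7 + 7
…and 20 more, for 32 total.

32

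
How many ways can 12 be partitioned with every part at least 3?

They are:
12
9 + 3
8 + 4
7 + 5
6 + 6
6 + 3 + 3
5 + 4 + 3
4 + 4 + 4
3 + 3 + 3 + 3

9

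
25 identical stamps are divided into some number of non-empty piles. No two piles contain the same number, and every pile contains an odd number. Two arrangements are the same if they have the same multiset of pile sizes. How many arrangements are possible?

12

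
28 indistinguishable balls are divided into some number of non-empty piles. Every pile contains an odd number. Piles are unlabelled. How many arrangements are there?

Counting exhaustively, 222 partitions satisfy the conditions.

222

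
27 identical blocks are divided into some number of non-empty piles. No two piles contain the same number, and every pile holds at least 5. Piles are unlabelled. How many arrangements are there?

Listing the qualifying partitions of 27:
27
22, 5
21, 6
20, 7
19, 8
18, 9
17, 10
16, 11
16, 6, 5
15, 12
15, 7, 5
14, 13
14, 8, 5
14, 7, 6
13, 9, 5
13, 8, 6
12, 10, 5
12, 9, 6
12, 8, 7
11, 10, 6
11, 9, 7
10, 9, 8
9, 7, 6, 5

23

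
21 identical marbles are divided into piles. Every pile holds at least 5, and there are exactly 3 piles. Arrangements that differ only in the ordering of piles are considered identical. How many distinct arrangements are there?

7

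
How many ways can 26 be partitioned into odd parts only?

There are 165 such partitions.

165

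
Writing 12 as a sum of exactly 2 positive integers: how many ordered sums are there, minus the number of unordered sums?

5

Ordered (compositions into 2 parts): C(11,1) = 11.
Partitions of 12 into exactly 2 parts: 6.
Difference: 11 − 6 = 5.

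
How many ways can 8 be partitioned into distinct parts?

The partitions of 8 that satisfy the conditions:
8
7 + 1
6 + 2
5 + 3
5 + 2 + 1
4 + 3 + 1
That's 6 in total.

6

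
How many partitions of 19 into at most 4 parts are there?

94

Counting exhaustively, 94 partitions satisfy the conditions.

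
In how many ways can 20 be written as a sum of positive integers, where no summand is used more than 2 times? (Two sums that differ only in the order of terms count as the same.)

Direct enumeration gives 202 partitions.

202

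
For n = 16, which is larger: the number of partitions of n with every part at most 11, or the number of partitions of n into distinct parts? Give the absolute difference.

Partitions of 16 with every part at most 11: 219.
Partitions of 16 into distinct parts: 32.
|219 − 32| = 187.

187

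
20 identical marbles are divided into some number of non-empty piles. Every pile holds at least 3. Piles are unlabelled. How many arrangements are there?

A partial list (first 12 by largest part):
20
17 + 3
16 + 4
15 + 5
14 + 6
14 + 3 + 3
13 + 7
13 + 4 + 3
12 + 8
12 + 5 + 3
12 + 4 + 4
11 + 9
…and 37 more, for 49 total.

49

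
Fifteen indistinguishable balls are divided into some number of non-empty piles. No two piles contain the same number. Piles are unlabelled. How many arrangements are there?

27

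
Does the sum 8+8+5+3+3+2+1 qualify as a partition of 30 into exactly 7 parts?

The parts sum to 30, and the condition 'there are exactly 7 summands' holds.

Yes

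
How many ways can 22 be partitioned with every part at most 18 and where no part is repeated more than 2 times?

Enumerating by decreasing first part gives 291 partitions in all.

291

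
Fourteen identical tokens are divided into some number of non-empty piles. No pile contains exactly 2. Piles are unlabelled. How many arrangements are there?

58

There are too many to list fully; the first 12 (by largest part) are:
14
13, 1
12, 1, 1
11, 3
11, 1, 1, 1
10, 4
10, 3, 1
10, 1, 1, 1, 1
9, 5
9, 4, 1
9, 3, 1, 1
9, 1, 1, 1, 1, 1
…and 46 more, for 58 total.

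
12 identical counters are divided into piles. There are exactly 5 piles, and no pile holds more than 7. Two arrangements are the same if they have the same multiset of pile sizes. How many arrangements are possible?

12

The partitions of 12 that satisfy the conditions:
7+2+1+1+1
6+3+1+1+1
6+2+2+1+1
5+4+1+1+1
5+3+2+1+1
5+2+2+2+1
4+4+2+1+1
4+3+3+1+1
4+3+2+2+1
4+2+2+2+2
3+3+3+2+1
3+3+2+2+2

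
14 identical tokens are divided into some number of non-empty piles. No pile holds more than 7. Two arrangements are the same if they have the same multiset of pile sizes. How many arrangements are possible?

105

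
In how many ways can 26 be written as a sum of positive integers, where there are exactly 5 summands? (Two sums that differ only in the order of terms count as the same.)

221

Direct enumeration gives 221 partitions.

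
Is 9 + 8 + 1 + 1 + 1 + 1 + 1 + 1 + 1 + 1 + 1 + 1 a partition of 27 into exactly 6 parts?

The parts sum to 27, and the condition 'there are exactly 6 summands' is violated.

No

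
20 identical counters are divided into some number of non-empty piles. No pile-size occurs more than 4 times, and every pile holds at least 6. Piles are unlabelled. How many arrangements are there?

8

They are:
20
14,6
13,7
12,8
11,9
10,10
8,6,6
7,7,6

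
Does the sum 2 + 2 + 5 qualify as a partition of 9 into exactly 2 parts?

No

The parts sum to 9, and the condition 'there are exactly 2 summands' is violated.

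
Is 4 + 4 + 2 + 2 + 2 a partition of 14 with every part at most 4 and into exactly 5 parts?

The parts sum to 14, and the condition 'no summand exceeds 4' holds; the condition 'there are exactly 5 summands' holds.

Yes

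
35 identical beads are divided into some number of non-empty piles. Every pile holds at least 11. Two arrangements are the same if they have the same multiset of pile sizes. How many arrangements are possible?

10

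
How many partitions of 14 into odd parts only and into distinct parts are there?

Listing the qualifying partitions of 14:
13+1
11+3
9+5
Counting gives 3.

3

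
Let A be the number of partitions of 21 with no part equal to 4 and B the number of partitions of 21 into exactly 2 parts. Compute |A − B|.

485

Partitions of 21 with no part equal to 4: 495.
Partitions of 21 into exactly 2 parts: 10.
|495 − 10| = 485.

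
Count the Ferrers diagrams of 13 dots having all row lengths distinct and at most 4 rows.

18

They are:
13
12+1
11+2
10+3
10+2+1
9+4
9+3+1
8+5
8+4+1
8+3+2
7+6
7+5+1
7+4+2
7+3+2+1
6+5+2
6+4+3
6+4+2+1
5+4+3+1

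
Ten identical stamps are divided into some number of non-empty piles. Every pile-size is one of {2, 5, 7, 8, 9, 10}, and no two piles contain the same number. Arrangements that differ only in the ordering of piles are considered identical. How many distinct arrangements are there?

2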